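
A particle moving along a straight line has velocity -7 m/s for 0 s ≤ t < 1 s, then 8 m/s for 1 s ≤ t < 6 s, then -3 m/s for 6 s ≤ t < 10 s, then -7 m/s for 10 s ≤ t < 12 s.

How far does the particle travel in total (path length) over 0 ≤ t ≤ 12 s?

Distance (not displacement) is the total path length: add the absolute areas under v-t.
0–1 s: |-7| × 1 = 7 m
1–6 s: |8| × 5 = 40 m
6–10 s: |-3| × 4 = 12 m
10–12 s: |-7| × 2 = 14 m
Total distance = 73 m

73 m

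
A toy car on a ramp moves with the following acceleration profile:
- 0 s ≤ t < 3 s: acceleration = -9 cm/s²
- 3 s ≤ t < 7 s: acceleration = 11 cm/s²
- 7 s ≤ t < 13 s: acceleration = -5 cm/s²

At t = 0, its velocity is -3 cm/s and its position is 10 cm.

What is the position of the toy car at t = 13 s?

-77.5 cm

On each constant-a segment, Δv = aΔt and Δx = v₀Δt + ½aΔt²; chain segment to segment.
0–3 s: v starts -3 cm/s; Δx = -3·3 + ½·-9·3² = -49.5 cm; v ends -30 cm/s.
3–7 s: v starts -30 cm/s; Δx = -30·4 + ½·11·4² = -32 cm; v ends 14 cm/s.
7–13 s: v starts 14 cm/s; Δx = 14·6 + ½·-5·6² = -6 cm; v ends -16 cm/s.
x(13) = 10 + Σ Δx = -77.5 cm.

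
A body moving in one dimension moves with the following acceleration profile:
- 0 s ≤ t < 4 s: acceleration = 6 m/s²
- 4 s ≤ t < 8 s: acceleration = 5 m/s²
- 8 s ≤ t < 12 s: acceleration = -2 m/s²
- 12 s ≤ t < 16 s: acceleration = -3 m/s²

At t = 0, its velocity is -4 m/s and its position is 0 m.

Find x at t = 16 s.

On each constant-a segment, Δv = aΔt and Δx = v₀Δt + ½aΔt²; chain segment to segment.
0–4 s: v starts -4 m/s; Δx = -4·4 + ½·6·4² = 32 m; v ends 20 m/s.
4–8 s: v starts 20 m/s; Δx = 20·4 + ½·5·4² = 120 m; v ends 40 m/s.
8–12 s: v starts 40 m/s; Δx = 40·4 + ½·-2·4² = 144 m; v ends 32 m/s.
12–16 s: v starts 32 m/s; Δx = 32·4 + ½·-3·4² = 104 m; v ends 20 m/s.
x(16) = 0 + Σ Δx = 400 m.

400 m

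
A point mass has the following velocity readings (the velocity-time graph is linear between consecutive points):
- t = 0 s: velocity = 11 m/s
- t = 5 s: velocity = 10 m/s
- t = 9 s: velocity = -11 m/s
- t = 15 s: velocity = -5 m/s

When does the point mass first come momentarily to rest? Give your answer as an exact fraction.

t = 145/21 s

v changes sign on 5–9 s (from 10 to -11); the graph is linear there, so v = 0 at t = 5 + (-10)·(9 − 5)/(-11 − 10) = 145/21 s.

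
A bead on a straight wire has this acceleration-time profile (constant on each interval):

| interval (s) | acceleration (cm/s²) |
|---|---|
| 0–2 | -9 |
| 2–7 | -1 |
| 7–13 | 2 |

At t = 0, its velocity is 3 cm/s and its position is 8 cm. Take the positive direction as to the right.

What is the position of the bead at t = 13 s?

On each constant-a segment, Δv = aΔt and Δx = v₀Δt + ½aΔt²; chain segment to segment.
0–2 s: v starts 3 cm/s; Δx = 3·2 + ½·-9·2² = -12 cm; v ends -15 cm/s.
2–7 s: v starts -15 cm/s; Δx = -15·5 + ½·-1·5² = -87.5 cm; v ends -20 cm/s.
7–13 s: v starts -20 cm/s; Δx = -20·6 + ½·2·6² = -84 cm; v ends -8 cm/s.
x(13) = 8 + Σ Δx = -175.5 cm.

-175.5 cm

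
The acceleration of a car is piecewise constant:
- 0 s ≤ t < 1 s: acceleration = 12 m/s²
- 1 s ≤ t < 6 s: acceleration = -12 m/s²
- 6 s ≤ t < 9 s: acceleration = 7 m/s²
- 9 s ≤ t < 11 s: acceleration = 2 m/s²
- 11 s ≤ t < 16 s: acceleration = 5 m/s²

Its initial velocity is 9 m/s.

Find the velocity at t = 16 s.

Δv equals the area under the a-t graph; then v = v₀ + Δv.
0–1 s: 12 × 1 = 12 m/s
1–6 s: -12 × 5 = -60 m/s
6–9 s: 7 × 3 = 21 m/s
9–11 s: 2 × 2 = 4 m/s
11–16 s: 5 × 5 = 25 m/s
Δv = 2 m/s, so v(16) = 9 + (2) = 11 m/s.

11 m/s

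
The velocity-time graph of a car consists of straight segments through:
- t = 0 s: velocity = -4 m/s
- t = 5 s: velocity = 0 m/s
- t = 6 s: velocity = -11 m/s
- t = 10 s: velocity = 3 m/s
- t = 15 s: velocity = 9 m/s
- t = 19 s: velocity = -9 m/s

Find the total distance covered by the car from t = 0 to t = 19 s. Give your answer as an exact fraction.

Total distance travelled is ∫|v| dt — sum the magnitudes of each area piece.
0–5 s: |½(-4 + 0)(5)| = 10 m
5–6 s: |½(0 + -11)(1)| = 5.5 m
6–10 s: v = 0 at t = 64/7 s; triangle areas 121/7 + 9/7 = 130/7 m
10–15 s: |½(3 + 9)(5)| = 30 m
15–19 s: v = 0 at t = 17 s; triangle areas 9 + 9 = 18 m
Total distance = 1149/14 m

1149/14 m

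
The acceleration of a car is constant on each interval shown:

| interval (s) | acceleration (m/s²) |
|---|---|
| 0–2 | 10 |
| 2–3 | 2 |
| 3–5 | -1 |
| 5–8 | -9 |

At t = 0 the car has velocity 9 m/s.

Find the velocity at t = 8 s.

Δv equals the area under the a-t graph; then v = v₀ + Δv.
0–2 s: 10 × 2 = 20 m/s
2–3 s: 2 × 1 = 2 m/s
3–5 s: -1 × 2 = -2 m/s
5–8 s: -9 × 3 = -27 m/s
Δv = -7 m/s, so v(8) = 9 + (-7) = 2 m/s.

2 m/s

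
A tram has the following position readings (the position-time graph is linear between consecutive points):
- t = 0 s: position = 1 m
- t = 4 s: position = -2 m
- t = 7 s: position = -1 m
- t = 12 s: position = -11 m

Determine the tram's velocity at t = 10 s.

-2 m/s

Velocity is the slope of the x-t graph on 7–12 s: (-11 − -1)/(12 − 7) = -2 m/s.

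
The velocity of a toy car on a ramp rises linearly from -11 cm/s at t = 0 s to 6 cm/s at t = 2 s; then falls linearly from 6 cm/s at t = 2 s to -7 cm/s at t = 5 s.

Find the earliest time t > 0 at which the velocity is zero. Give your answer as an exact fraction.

v changes sign on 0–2 s (from -11 to 6); the graph is linear there, so v = 0 at t = 0 + (11)·(2 − 0)/(6 − -11) = 22/17 s.

t = 22/17 s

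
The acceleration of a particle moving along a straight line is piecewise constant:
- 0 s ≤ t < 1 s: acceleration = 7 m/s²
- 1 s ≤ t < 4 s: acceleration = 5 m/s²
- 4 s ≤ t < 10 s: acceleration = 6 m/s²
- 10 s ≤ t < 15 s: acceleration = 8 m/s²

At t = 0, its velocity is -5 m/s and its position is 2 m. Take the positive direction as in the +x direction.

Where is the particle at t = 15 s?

604 m

On each constant-a segment, Δv = aΔt and Δx = v₀Δt + ½aΔt²; chain segment to segment.
0–1 s: v starts -5 m/s; Δx = -5·1 + ½·7·1² = -1.5 m; v ends 2 m/s.
1–4 s: v starts 2 m/s; Δx = 2·3 + ½·5·3² = 28.5 m; v ends 17 m/s.
4–10 s: v starts 17 m/s; Δx = 17·6 + ½·6·6² = 210 m; v ends 53 m/s.
10–15 s: v starts 53 m/s; Δx = 53·5 + ½·8·5² = 365 m; v ends 93 m/s.
x(15) = 2 + Σ Δx = 604 m.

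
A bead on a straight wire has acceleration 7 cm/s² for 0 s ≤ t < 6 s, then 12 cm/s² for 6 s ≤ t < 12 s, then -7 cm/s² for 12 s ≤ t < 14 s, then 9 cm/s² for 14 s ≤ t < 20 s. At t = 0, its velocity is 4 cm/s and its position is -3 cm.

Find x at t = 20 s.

On each constant-a segment, Δv = aΔt and Δx = v₀Δt + ½aΔt²; chain segment to segment.
0–6 s: v starts 4 cm/s; Δx = 4·6 + ½·7·6² = 150 cm; v ends 46 cm/s.
6–12 s: v starts 46 cm/s; Δx = 46·6 + ½·12·6² = 492 cm; v ends 118 cm/s.
12–14 s: v starts 118 cm/s; Δx = 118·2 + ½·-7·2² = 222 cm; v ends 104 cm/s.
14–20 s: v starts 104 cm/s; Δx = 104·6 + ½·9·6² = 786 cm; v ends 158 cm/s.
x(20) = -3 + Σ Δx = 1647 cm.

1647 cm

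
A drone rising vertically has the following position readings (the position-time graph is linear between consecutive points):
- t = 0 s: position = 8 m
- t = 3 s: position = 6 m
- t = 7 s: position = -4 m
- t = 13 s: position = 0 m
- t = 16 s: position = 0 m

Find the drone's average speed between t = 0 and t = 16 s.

Average speed = (total path length)/(elapsed time); on a piecewise-linear x-t graph the path length is Σ|Δx|.
0–3 s: |Δx| = |6 − 8| = 2 m
3–7 s: |Δx| = |-4 − 6| = 10 m
7–13 s: |Δx| = |0 − -4| = 4 m
13–16 s: |Δx| = |0 − 0| = 0 m
Total path = 16 m; average speed = 16/16 = 1 m/s.

1 m/s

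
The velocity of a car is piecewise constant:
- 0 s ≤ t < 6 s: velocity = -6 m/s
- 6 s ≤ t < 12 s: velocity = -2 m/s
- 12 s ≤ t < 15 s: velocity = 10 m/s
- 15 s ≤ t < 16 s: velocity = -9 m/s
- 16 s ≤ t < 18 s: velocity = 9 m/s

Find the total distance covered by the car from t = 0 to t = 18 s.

105 m

Total distance travelled is ∫|v| dt — sum the magnitudes of each area piece.
0–6 s: |-6| × 6 = 36 m
6–12 s: |-2| × 6 = 12 m
12–15 s: |10| × 3 = 30 m
15–16 s: |-9| × 1 = 9 m
16–18 s: |9| × 2 = 18 m
Total distance = 105 m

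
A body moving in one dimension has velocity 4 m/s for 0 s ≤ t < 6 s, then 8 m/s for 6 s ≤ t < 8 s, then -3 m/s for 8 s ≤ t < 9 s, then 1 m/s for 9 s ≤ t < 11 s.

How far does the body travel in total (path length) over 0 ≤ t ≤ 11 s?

45 m

Distance (not displacement) is the total path length: add the absolute areas under v-t.
0–6 s: |4| × 6 = 24 m
6–8 s: |8| × 2 = 16 m
8–9 s: |-3| × 1 = 3 m
9–11 s: |1| × 2 = 2 m
Total distance = 45 m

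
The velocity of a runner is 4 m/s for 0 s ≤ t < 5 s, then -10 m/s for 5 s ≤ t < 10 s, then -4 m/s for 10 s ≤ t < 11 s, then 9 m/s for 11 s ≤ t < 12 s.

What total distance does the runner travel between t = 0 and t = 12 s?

83 m

Distance (not displacement) is the total path length: add the absolute areas under v-t.
0–5 s: |4| × 5 = 20 m
5–10 s: |-10| × 5 = 50 m
10–11 s: |-4| × 1 = 4 m
11–12 s: |9| × 1 = 9 m
Total distance = 83 m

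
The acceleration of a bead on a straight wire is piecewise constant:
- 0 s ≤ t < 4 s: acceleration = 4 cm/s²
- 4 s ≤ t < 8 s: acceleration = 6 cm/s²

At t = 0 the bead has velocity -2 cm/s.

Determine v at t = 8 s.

38 cm/s

Δv equals the area under the a-t graph; then v = v₀ + Δv.
0–4 s: 4 × 4 = 16 cm/s
4–8 s: 6 × 4 = 24 cm/s
Δv = 40 cm/s, so v(8) = -2 + (40) = 38 cm/s.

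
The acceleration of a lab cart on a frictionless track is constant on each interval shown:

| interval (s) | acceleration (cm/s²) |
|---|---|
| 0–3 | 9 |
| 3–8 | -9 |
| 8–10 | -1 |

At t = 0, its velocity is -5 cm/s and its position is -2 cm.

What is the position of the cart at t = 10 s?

On each constant-a segment, Δv = aΔt and Δx = v₀Δt + ½aΔt²; chain segment to segment.
0–3 s: v starts -5 cm/s; Δx = -5·3 + ½·9·3² = 25.5 cm; v ends 22 cm/s.
3–8 s: v starts 22 cm/s; Δx = 22·5 + ½·-9·5² = -2.5 cm; v ends -23 cm/s.
8–10 s: v starts -23 cm/s; Δx = -23·2 + ½·-1·2² = -48 cm; v ends -25 cm/s.
x(10) = -2 + Σ Δx = -27 cm.

-27 cm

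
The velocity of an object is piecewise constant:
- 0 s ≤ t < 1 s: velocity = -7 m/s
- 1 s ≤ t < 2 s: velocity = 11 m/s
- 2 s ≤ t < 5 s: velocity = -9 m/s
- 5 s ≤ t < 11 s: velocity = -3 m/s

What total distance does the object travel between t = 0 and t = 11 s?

63 m

Distance (not displacement) is the total path length: add the absolute areas under v-t.
0–1 s: |-7| × 1 = 7 m
1–2 s: |11| × 1 = 11 m
2–5 s: |-9| × 3 = 27 m
5–11 s: |-3| × 6 = 18 m
Total distance = 63 m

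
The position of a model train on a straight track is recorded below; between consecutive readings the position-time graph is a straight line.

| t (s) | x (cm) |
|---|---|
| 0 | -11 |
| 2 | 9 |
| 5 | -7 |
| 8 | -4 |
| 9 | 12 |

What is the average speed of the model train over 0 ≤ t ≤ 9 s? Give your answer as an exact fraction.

Average speed = (total path length)/(elapsed time); on a piecewise-linear x-t graph the path length is Σ|Δx|.
0–2 s: |Δx| = |9 − -11| = 20 cm
2–5 s: |Δx| = |-7 − 9| = 16 cm
5–8 s: |Δx| = |-4 − -7| = 3 cm
8–9 s: |Δx| = |12 − -4| = 16 cm
Total path = 55 cm; average speed = 55/9 = 55/9 cm/s.

55/9 cm/s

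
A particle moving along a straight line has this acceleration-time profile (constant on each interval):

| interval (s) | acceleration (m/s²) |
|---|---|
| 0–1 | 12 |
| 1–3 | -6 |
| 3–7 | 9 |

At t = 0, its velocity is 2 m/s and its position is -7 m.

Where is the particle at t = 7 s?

On each constant-a segment, Δv = aΔt and Δx = v₀Δt + ½aΔt²; chain segment to segment.
0–1 s: v starts 2 m/s; Δx = 2·1 + ½·12·1² = 8 m; v ends 14 m/s.
1–3 s: v starts 14 m/s; Δx = 14·2 + ½·-6·2² = 16 m; v ends 2 m/s.
3–7 s: v starts 2 m/s; Δx = 2·4 + ½·9·4² = 80 m; v ends 38 m/s.
x(7) = -7 + Σ Δx = 97 m.

97 m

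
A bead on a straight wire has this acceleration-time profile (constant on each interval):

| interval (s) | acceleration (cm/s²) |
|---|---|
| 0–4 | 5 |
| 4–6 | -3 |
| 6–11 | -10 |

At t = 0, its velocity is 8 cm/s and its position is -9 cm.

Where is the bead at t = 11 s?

On each constant-a segment, Δv = aΔt and Δx = v₀Δt + ½aΔt²; chain segment to segment.
0–4 s: v starts 8 cm/s; Δx = 8·4 + ½·5·4² = 72 cm; v ends 28 cm/s.
4–6 s: v starts 28 cm/s; Δx = 28·2 + ½·-3·2² = 50 cm; v ends 22 cm/s.
6–11 s: v starts 22 cm/s; Δx = 22·5 + ½·-10·5² = -15 cm; v ends -28 cm/s.
x(11) = -9 + Σ Δx = 98 cm.

98 cm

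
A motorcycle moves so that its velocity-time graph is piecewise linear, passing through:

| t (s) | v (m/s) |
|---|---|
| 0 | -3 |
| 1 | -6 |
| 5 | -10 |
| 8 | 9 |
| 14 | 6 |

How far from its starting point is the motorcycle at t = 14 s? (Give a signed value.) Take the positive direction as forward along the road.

7 m

Net displacement equals the area under the velocity-time graph (areas below the axis count negative).
0–1 s: ½(-3 + -6)(1) = -4.5 m
1–5 s: ½(-6 + -10)(4) = -32 m
5–8 s: ½(-10 + 9)(3) = -1.5 m
8–14 s: ½(9 + 6)(6) = 45 m
Net displacement = 7 m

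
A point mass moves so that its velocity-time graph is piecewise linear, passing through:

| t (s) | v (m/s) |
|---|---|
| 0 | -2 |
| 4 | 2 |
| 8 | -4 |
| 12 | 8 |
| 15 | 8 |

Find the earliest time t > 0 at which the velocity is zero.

t = 2 s

v changes sign on 0–4 s (from -2 to 2); the graph is linear there, so v = 0 at t = 0 + (2)·(4 − 0)/(2 − -2) = 2 s.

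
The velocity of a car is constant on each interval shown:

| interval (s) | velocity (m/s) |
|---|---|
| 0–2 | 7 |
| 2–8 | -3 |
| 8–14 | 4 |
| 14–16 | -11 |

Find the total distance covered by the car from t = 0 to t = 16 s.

78 m

Total distance travelled is ∫|v| dt — sum the magnitudes of each area piece.
0–2 s: |7| × 2 = 14 m
2–8 s: |-3| × 6 = 18 m
8–14 s: |4| × 6 = 24 m
14–16 s: |-11| × 2 = 22 m
Total distance = 78 m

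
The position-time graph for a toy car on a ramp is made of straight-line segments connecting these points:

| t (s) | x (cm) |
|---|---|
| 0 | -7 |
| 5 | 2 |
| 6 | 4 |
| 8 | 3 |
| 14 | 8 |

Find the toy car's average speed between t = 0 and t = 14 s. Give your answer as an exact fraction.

Average speed = (total path length)/(elapsed time); on a piecewise-linear x-t graph the path length is Σ|Δx|.
0–5 s: |Δx| = |2 − -7| = 9 cm
5–6 s: |Δx| = |4 − 2| = 2 cm
6–8 s: |Δx| = |3 − 4| = 1 cm
8–14 s: |Δx| = |8 − 3| = 5 cm
Total path = 17 cm; average speed = 17/14 = 17/14 cm/s.

17/14 cm/s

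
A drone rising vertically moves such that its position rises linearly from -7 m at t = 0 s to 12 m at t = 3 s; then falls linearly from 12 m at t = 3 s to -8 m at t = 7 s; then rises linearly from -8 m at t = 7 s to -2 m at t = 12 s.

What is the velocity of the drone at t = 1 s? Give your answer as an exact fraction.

19/3 m/s

Velocity is the slope of the x-t graph on 0–3 s: (12 − -7)/(3 − 0) = 19/3 m/s.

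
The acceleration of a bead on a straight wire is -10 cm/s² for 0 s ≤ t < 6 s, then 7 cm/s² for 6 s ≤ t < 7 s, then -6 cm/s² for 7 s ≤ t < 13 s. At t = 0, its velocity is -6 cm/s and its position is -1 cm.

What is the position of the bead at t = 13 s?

-741.5 cm

On each constant-a segment, Δv = aΔt and Δx = v₀Δt + ½aΔt²; chain segment to segment.
0–6 s: v starts -6 cm/s; Δx = -6·6 + ½·-10·6² = -216 cm; v ends -66 cm/s.
6–7 s: v starts -66 cm/s; Δx = -66·1 + ½·7·1² = -62.5 cm; v ends -59 cm/s.
7–13 s: v starts -59 cm/s; Δx = -59·6 + ½·-6·6² = -462 cm; v ends -95 cm/s.
x(13) = -1 + Σ Δx = -741.5 cm.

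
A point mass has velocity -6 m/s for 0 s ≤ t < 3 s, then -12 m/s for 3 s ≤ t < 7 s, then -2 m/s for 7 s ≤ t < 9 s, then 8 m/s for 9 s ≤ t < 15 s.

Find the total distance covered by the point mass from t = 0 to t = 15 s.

Distance (not displacement) is the total path length: add the absolute areas under v-t.
0–3 s: |-6| × 3 = 18 m
3–7 s: |-12| × 4 = 48 m
7–9 s: |-2| × 2 = 4 m
9–15 s: |8| × 6 = 48 m
Total distance = 118 m

118 m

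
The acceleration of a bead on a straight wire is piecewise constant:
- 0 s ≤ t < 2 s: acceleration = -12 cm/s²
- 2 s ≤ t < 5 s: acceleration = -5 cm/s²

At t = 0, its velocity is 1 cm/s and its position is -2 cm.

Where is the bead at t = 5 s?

On each constant-a segment, Δv = aΔt and Δx = v₀Δt + ½aΔt²; chain segment to segment.
0–2 s: v starts 1 cm/s; Δx = 1·2 + ½·-12·2² = -22 cm; v ends -23 cm/s.
2–5 s: v starts -23 cm/s; Δx = -23·3 + ½·-5·3² = -91.5 cm; v ends -38 cm/s.
x(5) = -2 + Σ Δx = -115.5 cm.

-115.5 cm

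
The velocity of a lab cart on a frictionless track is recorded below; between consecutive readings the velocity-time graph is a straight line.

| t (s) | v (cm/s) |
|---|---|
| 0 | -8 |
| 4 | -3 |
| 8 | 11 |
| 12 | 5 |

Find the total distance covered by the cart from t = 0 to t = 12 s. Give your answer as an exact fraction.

Total distance travelled is ∫|v| dt — sum the magnitudes of each area piece.
0–4 s: |½(-8 + -3)(4)| = 22 cm
4–8 s: v = 0 at t = 34/7 s; triangle areas 9/7 + 121/7 = 130/7 cm
8–12 s: |½(11 + 5)(4)| = 32 cm
Total distance = 508/7 cm

508/7 cm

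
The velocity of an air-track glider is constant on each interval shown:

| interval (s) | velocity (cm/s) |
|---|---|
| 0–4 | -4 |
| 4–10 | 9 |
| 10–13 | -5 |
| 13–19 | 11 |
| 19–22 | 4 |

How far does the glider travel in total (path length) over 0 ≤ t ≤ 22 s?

Total distance travelled is ∫|v| dt — sum the magnitudes of each area piece.
0–4 s: |-4| × 4 = 16 cm
4–10 s: |9| × 6 = 54 cm
10–13 s: |-5| × 3 = 15 cm
13–19 s: |11| × 6 = 66 cm
19–22 s: |4| × 3 = 12 cm
Total distance = 163 cm

163 cm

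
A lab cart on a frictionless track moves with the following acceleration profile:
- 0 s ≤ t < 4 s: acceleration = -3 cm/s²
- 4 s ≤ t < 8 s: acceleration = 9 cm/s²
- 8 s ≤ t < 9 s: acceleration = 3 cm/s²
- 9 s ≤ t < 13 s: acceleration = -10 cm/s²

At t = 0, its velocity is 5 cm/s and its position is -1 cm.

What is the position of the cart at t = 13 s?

117.5 cm

On each constant-a segment, Δv = aΔt and Δx = v₀Δt + ½aΔt²; chain segment to segment.
0–4 s: v starts 5 cm/s; Δx = 5·4 + ½·-3·4² = -4 cm; v ends -7 cm/s.
4–8 s: v starts -7 cm/s; Δx = -7·4 + ½·9·4² = 44 cm; v ends 29 cm/s.
8–9 s: v starts 29 cm/s; Δx = 29·1 + ½·3·1² = 30.5 cm; v ends 32 cm/s.
9–13 s: v starts 32 cm/s; Δx = 32·4 + ½·-10·4² = 48 cm; v ends -8 cm/s.
x(13) = -1 + Σ Δx = 117.5 cm.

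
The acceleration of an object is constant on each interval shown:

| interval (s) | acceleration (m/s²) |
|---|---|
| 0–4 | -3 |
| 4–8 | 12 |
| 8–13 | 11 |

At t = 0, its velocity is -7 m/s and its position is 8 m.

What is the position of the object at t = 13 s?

On each constant-a segment, Δv = aΔt and Δx = v₀Δt + ½aΔt²; chain segment to segment.
0–4 s: v starts -7 m/s; Δx = -7·4 + ½·-3·4² = -52 m; v ends -19 m/s.
4–8 s: v starts -19 m/s; Δx = -19·4 + ½·12·4² = 20 m; v ends 29 m/s.
8–13 s: v starts 29 m/s; Δx = 29·5 + ½·11·5² = 282.5 m; v ends 84 m/s.
x(13) = 8 + Σ Δx = 258.5 m.

258.5 m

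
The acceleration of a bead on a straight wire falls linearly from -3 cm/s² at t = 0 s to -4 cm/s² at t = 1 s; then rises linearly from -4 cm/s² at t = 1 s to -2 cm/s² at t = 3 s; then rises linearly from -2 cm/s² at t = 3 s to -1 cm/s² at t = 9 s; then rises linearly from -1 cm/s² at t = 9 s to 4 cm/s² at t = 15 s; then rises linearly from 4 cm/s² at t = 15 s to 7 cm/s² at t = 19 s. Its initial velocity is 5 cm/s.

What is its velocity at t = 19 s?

17.5 cm/s

Δv equals the area under the a-t graph; then v = v₀ + Δv.
0–1 s: ½(-3 + -4)(1) = -3.5 cm/s
1–3 s: ½(-4 + -2)(2) = -6 cm/s
3–9 s: ½(-2 + -1)(6) = -9 cm/s
9–15 s: ½(-1 + 4)(6) = 9 cm/s
15–19 s: ½(4 + 7)(4) = 22 cm/s
Δv = 12.5 cm/s, so v(19) = 5 + (12.5) = 17.5 cm/s.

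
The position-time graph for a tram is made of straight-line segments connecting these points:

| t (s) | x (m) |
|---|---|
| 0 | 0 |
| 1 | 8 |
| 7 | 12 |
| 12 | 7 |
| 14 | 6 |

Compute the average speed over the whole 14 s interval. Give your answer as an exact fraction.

9/7 m/s

Average speed = (total path length)/(elapsed time); on a piecewise-linear x-t graph the path length is Σ|Δx|.
0–1 s: |Δx| = |8 − 0| = 8 m
1–7 s: |Δx| = |12 − 8| = 4 m
7–12 s: |Δx| = |7 − 12| = 5 m
12–14 s: |Δx| = |6 − 7| = 1 m
Total path = 18 m; average speed = 18/14 = 9/7 m/s.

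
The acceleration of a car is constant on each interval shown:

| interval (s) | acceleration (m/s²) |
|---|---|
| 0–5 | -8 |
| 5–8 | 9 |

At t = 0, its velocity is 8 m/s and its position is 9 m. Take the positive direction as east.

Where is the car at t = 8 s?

On each constant-a segment, Δv = aΔt and Δx = v₀Δt + ½aΔt²; chain segment to segment.
0–5 s: v starts 8 m/s; Δx = 8·5 + ½·-8·5² = -60 m; v ends -32 m/s.
5–8 s: v starts -32 m/s; Δx = -32·3 + ½·9·3² = -55.5 m; v ends -5 m/s.
x(8) = 9 + Σ Δx = -106.5 m.

-106.5 m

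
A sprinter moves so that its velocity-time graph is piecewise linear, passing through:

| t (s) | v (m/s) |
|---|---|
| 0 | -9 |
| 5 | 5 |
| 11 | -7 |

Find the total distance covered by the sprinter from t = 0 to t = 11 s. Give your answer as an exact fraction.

262/7 m

Total distance travelled is ∫|v| dt — sum the magnitudes of each area piece.
0–5 s: v = 0 at t = 45/14 s; triangle areas 405/28 + 125/28 = 265/14 m
5–11 s: v = 0 at t = 7.5 s; triangle areas 6.25 + 12.25 = 18.5 m
Total distance = 262/7 m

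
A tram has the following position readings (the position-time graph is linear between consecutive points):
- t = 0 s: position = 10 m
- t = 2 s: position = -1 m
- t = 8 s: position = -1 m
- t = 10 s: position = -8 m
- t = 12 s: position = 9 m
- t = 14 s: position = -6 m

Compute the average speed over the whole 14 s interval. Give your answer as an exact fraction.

25/7 m/s

Average speed = (total path length)/(elapsed time); on a piecewise-linear x-t graph the path length is Σ|Δx|.
0–2 s: |Δx| = |-1 − 10| = 11 m
2–8 s: |Δx| = |-1 − -1| = 0 m
8–10 s: |Δx| = |-8 − -1| = 7 m
10–12 s: |Δx| = |9 − -8| = 17 m
12–14 s: |Δx| = |-6 − 9| = 15 m
Total path = 50 m; average speed = 50/14 = 25/7 m/s.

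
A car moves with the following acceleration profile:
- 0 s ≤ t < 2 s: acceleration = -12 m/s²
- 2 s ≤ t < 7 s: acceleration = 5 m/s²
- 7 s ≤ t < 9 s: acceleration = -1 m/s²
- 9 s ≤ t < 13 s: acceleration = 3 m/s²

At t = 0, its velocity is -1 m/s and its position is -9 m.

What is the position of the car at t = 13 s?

On each constant-a segment, Δv = aΔt and Δx = v₀Δt + ½aΔt²; chain segment to segment.
0–2 s: v starts -1 m/s; Δx = -1·2 + ½·-12·2² = -26 m; v ends -25 m/s.
2–7 s: v starts -25 m/s; Δx = -25·5 + ½·5·5² = -62.5 m; v ends 0 m/s.
7–9 s: v starts 0 m/s; Δx = 0·2 + ½·-1·2² = -2 m; v ends -2 m/s.
9–13 s: v starts -2 m/s; Δx = -2·4 + ½·3·4² = 16 m; v ends 10 m/s.
x(13) = -9 + Σ Δx = -83.5 m.

-83.5 m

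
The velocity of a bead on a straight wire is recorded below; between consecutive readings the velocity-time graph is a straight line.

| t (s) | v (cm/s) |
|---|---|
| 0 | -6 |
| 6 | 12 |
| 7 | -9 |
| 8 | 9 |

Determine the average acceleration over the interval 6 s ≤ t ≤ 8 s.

-1.5 cm/s²

Average acceleration = Δv/Δt = (9 − 12)/(8 − 6) = -1.5 cm/s².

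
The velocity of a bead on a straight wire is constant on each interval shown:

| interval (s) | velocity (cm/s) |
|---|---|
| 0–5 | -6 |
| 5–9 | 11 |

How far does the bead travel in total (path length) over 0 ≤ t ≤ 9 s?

Total distance travelled is ∫|v| dt — sum the magnitudes of each area piece.
0–5 s: |-6| × 5 = 30 cm
5–9 s: |11| × 4 = 44 cm
Total distance = 74 cm

74 cm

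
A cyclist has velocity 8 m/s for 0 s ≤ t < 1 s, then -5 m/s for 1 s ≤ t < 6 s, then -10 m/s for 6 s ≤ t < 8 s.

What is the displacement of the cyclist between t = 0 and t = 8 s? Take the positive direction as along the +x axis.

Net displacement equals the area under the velocity-time graph (areas below the axis count negative).
0–1 s: 8 × 1 = 8 m
1–6 s: -5 × 5 = -25 m
6–8 s: -10 × 2 = -20 m
Net displacement = -37 m

-37 m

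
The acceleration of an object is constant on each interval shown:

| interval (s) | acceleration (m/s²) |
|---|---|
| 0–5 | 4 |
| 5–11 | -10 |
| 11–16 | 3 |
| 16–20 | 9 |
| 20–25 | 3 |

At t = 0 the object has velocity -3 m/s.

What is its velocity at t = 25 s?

Δv equals the area under the a-t graph; then v = v₀ + Δv.
0–5 s: 4 × 5 = 20 m/s
5–11 s: -10 × 6 = -60 m/s
11–16 s: 3 × 5 = 15 m/s
16–20 s: 9 × 4 = 36 m/s
20–25 s: 3 × 5 = 15 m/s
Δv = 26 m/s, so v(25) = -3 + (26) = 23 m/s.

23 m/s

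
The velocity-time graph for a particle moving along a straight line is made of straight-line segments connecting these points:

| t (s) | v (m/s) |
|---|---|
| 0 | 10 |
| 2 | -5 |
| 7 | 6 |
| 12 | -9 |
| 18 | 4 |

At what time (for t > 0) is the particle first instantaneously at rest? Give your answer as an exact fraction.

t = 4/3 s

v changes sign on 0–2 s (from 10 to -5); the graph is linear there, so v = 0 at t = 0 + (-10)·(2 − 0)/(-5 − 10) = 4/3 s.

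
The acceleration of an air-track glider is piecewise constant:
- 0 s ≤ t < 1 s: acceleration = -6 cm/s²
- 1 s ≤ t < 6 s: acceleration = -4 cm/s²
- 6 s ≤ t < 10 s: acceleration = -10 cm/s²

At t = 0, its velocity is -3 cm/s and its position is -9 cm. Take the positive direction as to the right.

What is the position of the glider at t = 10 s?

-306 cm

On each constant-a segment, Δv = aΔt and Δx = v₀Δt + ½aΔt²; chain segment to segment.
0–1 s: v starts -3 cm/s; Δx = -3·1 + ½·-6·1² = -6 cm; v ends -9 cm/s.
1–6 s: v starts -9 cm/s; Δx = -9·5 + ½·-4·5² = -95 cm; v ends -29 cm/s.
6–10 s: v starts -29 cm/s; Δx = -29·4 + ½·-10·4² = -196 cm; v ends -69 cm/s.
x(10) = -9 + Σ Δx = -306 cm.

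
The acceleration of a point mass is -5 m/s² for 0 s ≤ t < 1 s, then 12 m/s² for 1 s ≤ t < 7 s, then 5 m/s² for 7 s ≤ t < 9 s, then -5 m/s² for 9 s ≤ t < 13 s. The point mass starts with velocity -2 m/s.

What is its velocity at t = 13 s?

Δv equals the area under the a-t graph; then v = v₀ + Δv.
0–1 s: -5 × 1 = -5 m/s
1–7 s: 12 × 6 = 72 m/s
7–9 s: 5 × 2 = 10 m/s
9–13 s: -5 × 4 = -20 m/s
Δv = 57 m/s, so v(13) = -2 + (57) = 55 m/s.

55 m/s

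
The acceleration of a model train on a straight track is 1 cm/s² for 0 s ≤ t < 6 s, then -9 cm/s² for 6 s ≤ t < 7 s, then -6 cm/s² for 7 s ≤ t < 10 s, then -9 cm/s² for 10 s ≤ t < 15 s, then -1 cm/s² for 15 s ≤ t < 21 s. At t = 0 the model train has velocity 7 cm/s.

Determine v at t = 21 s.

Δv equals the area under the a-t graph; then v = v₀ + Δv.
0–6 s: 1 × 6 = 6 cm/s
6–7 s: -9 × 1 = -9 cm/s
7–10 s: -6 × 3 = -18 cm/s
10–15 s: -9 × 5 = -45 cm/s
15–21 s: -1 × 6 = -6 cm/s
Δv = -72 cm/s, so v(21) = 7 + (-72) = -65 cm/s.

-65 cm/s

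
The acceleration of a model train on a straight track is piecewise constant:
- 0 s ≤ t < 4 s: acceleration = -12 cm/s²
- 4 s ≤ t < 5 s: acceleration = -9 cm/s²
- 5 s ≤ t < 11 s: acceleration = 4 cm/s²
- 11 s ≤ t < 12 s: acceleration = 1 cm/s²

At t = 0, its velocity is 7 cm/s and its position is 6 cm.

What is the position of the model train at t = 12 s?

-361 cm

On each constant-a segment, Δv = aΔt and Δx = v₀Δt + ½aΔt²; chain segment to segment.
0–4 s: v starts 7 cm/s; Δx = 7·4 + ½·-12·4² = -68 cm; v ends -41 cm/s.
4–5 s: v starts -41 cm/s; Δx = -41·1 + ½·-9·1² = -45.5 cm; v ends -50 cm/s.
5–11 s: v starts -50 cm/s; Δx = -50·6 + ½·4·6² = -228 cm; v ends -26 cm/s.
11–12 s: v starts -26 cm/s; Δx = -26·1 + ½·1·1² = -25.5 cm; v ends -25 cm/s.
x(12) = 6 + Σ Δx = -361 cm.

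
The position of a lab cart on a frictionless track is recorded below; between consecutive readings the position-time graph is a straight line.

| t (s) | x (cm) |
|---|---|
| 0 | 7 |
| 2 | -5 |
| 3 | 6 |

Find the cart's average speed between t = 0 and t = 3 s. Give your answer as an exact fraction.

23/3 cm/s

Average speed = (total path length)/(elapsed time); on a piecewise-linear x-t graph the path length is Σ|Δx|.
0–2 s: |Δx| = |-5 − 7| = 12 cm
2–3 s: |Δx| = |6 − -5| = 11 cm
Total path = 23 cm; average speed = 23/3 = 23/3 cm/s.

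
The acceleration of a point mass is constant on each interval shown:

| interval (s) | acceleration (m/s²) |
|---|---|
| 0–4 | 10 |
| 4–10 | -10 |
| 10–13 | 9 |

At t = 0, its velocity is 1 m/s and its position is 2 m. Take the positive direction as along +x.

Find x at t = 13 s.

On each constant-a segment, Δv = aΔt and Δx = v₀Δt + ½aΔt²; chain segment to segment.
0–4 s: v starts 1 m/s; Δx = 1·4 + ½·10·4² = 84 m; v ends 41 m/s.
4–10 s: v starts 41 m/s; Δx = 41·6 + ½·-10·6² = 66 m; v ends -19 m/s.
10–13 s: v starts -19 m/s; Δx = -19·3 + ½·9·3² = -16.5 m; v ends 8 m/s.
x(13) = 2 + Σ Δx = 135.5 m.

135.5 m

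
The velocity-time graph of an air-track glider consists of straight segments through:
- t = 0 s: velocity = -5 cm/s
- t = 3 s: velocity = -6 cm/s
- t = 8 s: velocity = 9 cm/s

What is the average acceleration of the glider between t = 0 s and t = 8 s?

1.75 cm/s²

Average acceleration = Δv/Δt = (9 − -5)/(8 − 0) = 1.75 cm/s².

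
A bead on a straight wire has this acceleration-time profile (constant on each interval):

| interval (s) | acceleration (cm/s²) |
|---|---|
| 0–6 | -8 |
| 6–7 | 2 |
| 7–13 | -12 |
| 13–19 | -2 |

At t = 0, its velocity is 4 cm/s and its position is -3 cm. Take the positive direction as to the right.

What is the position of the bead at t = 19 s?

-1354 cm

On each constant-a segment, Δv = aΔt and Δx = v₀Δt + ½aΔt²; chain segment to segment.
0–6 s: v starts 4 cm/s; Δx = 4·6 + ½·-8·6² = -120 cm; v ends -44 cm/s.
6–7 s: v starts -44 cm/s; Δx = -44·1 + ½·2·1² = -43 cm; v ends -42 cm/s.
7–13 s: v starts -42 cm/s; Δx = -42·6 + ½·-12·6² = -468 cm; v ends -114 cm/s.
13–19 s: v starts -114 cm/s; Δx = -114·6 + ½·-2·6² = -720 cm; v ends -126 cm/s.
x(19) = -3 + Σ Δx = -1354 cm.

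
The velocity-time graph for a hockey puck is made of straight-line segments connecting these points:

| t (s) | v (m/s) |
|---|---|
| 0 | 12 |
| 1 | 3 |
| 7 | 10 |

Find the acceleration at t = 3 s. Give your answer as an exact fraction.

Acceleration is the slope of the v-t graph on 1–7 s: (10 − 3)/(7 − 1) = 7/6 m/s².

7/6 m/s²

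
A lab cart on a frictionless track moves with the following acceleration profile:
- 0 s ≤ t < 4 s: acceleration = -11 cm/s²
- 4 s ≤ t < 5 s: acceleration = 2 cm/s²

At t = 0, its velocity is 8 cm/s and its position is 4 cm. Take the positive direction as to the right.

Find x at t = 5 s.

On each constant-a segment, Δv = aΔt and Δx = v₀Δt + ½aΔt²; chain segment to segment.
0–4 s: v starts 8 cm/s; Δx = 8·4 + ½·-11·4² = -56 cm; v ends -36 cm/s.
4–5 s: v starts -36 cm/s; Δx = -36·1 + ½·2·1² = -35 cm; v ends -34 cm/s.
x(5) = 4 + Σ Δx = -87 cm.

-87 cm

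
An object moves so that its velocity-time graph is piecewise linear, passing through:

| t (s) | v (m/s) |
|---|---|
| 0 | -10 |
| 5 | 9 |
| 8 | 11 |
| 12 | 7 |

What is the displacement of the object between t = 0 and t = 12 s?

Net displacement equals the area under the velocity-time graph (areas below the axis count negative).
0–5 s: ½(-10 + 9)(5) = -2.5 m
5–8 s: ½(9 + 11)(3) = 30 m
8–12 s: ½(11 + 7)(4) = 36 m
Net displacement = 63.5 m

63.5 m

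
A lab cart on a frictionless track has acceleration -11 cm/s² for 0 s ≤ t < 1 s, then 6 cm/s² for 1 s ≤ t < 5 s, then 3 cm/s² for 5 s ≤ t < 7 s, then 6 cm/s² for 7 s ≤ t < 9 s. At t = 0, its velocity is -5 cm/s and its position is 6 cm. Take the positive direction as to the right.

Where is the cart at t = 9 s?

41.5 cm

On each constant-a segment, Δv = aΔt and Δx = v₀Δt + ½aΔt²; chain segment to segment.
0–1 s: v starts -5 cm/s; Δx = -5·1 + ½·-11·1² = -10.5 cm; v ends -16 cm/s.
1–5 s: v starts -16 cm/s; Δx = -16·4 + ½·6·4² = -16 cm; v ends 8 cm/s.
5–7 s: v starts 8 cm/s; Δx = 8·2 + ½·3·2² = 22 cm; v ends 14 cm/s.
7–9 s: v starts 14 cm/s; Δx = 14·2 + ½·6·2² = 40 cm; v ends 26 cm/s.
x(9) = 6 + Σ Δx = 41.5 cm.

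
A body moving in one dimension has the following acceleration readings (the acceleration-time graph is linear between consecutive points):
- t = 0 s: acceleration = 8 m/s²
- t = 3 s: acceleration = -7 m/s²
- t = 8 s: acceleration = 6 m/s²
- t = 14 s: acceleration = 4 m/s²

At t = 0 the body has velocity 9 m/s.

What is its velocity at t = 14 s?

Δv equals the area under the a-t graph; then v = v₀ + Δv.
0–3 s: ½(8 + -7)(3) = 1.5 m/s
3–8 s: ½(-7 + 6)(5) = -2.5 m/s
8–14 s: ½(6 + 4)(6) = 30 m/s
Δv = 29 m/s, so v(14) = 9 + (29) = 38 m/s.

38 m/s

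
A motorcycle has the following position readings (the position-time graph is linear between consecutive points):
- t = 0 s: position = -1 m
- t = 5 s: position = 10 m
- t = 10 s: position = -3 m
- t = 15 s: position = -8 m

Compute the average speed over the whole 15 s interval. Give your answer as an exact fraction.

29/15 m/s

Average speed = (total path length)/(elapsed time); on a piecewise-linear x-t graph the path length is Σ|Δx|.
0–5 s: |Δx| = |10 − -1| = 11 m
5–10 s: |Δx| = |-3 − 10| = 13 m
10–15 s: |Δx| = |-8 − -3| = 5 m
Total path = 29 m; average speed = 29/15 = 29/15 m/s.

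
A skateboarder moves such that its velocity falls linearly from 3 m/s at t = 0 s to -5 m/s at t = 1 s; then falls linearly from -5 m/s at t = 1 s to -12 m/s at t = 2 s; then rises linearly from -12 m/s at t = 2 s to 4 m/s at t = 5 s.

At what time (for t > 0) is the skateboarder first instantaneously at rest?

v changes sign on 0–1 s (from 3 to -5); the graph is linear there, so v = 0 at t = 0 + (-3)·(1 − 0)/(-5 − 3) = 0.375 s.

t = 0.375 s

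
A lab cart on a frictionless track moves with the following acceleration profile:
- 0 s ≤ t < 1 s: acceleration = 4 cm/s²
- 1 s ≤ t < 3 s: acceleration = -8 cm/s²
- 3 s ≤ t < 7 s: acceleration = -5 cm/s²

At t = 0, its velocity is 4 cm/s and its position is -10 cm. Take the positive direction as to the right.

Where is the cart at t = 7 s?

-76 cm

On each constant-a segment, Δv = aΔt and Δx = v₀Δt + ½aΔt²; chain segment to segment.
0–1 s: v starts 4 cm/s; Δx = 4·1 + ½·4·1² = 6 cm; v ends 8 cm/s.
1–3 s: v starts 8 cm/s; Δx = 8·2 + ½·-8·2² = 0 cm; v ends -8 cm/s.
3–7 s: v starts -8 cm/s; Δx = -8·4 + ½·-5·4² = -72 cm; v ends -28 cm/s.
x(7) = -10 + Σ Δx = -76 cm.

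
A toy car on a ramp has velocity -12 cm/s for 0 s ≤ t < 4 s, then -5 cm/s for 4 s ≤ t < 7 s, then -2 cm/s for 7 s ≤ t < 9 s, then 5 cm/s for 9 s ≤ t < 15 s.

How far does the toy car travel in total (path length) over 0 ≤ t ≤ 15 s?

Total distance travelled is ∫|v| dt — sum the magnitudes of each area piece.
0–4 s: |-12| × 4 = 48 cm
4–7 s: |-5| × 3 = 15 cm
7–9 s: |-2| × 2 = 4 cm
9–15 s: |5| × 6 = 30 cm
Total distance = 97 cm

97 cm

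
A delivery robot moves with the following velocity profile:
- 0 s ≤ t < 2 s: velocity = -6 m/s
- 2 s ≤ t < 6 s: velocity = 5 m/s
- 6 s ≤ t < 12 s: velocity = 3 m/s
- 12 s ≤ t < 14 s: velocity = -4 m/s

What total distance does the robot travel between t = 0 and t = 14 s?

58 m

Distance (not displacement) is the total path length: add the absolute areas under v-t.
0–2 s: |-6| × 2 = 12 m
2–6 s: |5| × 4 = 20 m
6–12 s: |3| × 6 = 18 m
12–14 s: |-4| × 2 = 8 m
Total distance = 58 m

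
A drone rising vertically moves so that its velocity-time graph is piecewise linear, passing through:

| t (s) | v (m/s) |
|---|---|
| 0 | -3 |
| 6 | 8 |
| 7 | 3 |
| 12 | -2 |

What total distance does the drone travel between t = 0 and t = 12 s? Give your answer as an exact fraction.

351/11 m

Distance (not displacement) is the total path length: add the absolute areas under v-t.
0–6 s: v = 0 at t = 18/11 s; triangle areas 27/11 + 192/11 = 219/11 m
6–7 s: |½(8 + 3)(1)| = 5.5 m
7–12 s: v = 0 at t = 10 s; triangle areas 4.5 + 2 = 6.5 m
Total distance = 351/11 m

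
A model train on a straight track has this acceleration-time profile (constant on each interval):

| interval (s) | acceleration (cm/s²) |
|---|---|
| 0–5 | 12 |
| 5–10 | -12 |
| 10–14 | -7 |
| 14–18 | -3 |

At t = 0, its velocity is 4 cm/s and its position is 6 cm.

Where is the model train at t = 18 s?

186 cm

On each constant-a segment, Δv = aΔt and Δx = v₀Δt + ½aΔt²; chain segment to segment.
0–5 s: v starts 4 cm/s; Δx = 4·5 + ½·12·5² = 170 cm; v ends 64 cm/s.
5–10 s: v starts 64 cm/s; Δx = 64·5 + ½·-12·5² = 170 cm; v ends 4 cm/s.
10–14 s: v starts 4 cm/s; Δx = 4·4 + ½·-7·4² = -40 cm; v ends -24 cm/s.
14–18 s: v starts -24 cm/s; Δx = -24·4 + ½·-3·4² = -120 cm; v ends -36 cm/s.
x(18) = 6 + Σ Δx = 186 cm.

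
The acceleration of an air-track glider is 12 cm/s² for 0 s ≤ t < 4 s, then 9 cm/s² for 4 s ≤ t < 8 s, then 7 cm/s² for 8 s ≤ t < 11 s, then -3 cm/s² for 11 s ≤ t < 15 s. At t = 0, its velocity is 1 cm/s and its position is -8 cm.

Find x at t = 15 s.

On each constant-a segment, Δv = aΔt and Δx = v₀Δt + ½aΔt²; chain segment to segment.
0–4 s: v starts 1 cm/s; Δx = 1·4 + ½·12·4² = 100 cm; v ends 49 cm/s.
4–8 s: v starts 49 cm/s; Δx = 49·4 + ½·9·4² = 268 cm; v ends 85 cm/s.
8–11 s: v starts 85 cm/s; Δx = 85·3 + ½·7·3² = 286.5 cm; v ends 106 cm/s.
11–15 s: v starts 106 cm/s; Δx = 106·4 + ½·-3·4² = 400 cm; v ends 94 cm/s.
x(15) = -8 + Σ Δx = 1046.5 cm.

1046.5 cm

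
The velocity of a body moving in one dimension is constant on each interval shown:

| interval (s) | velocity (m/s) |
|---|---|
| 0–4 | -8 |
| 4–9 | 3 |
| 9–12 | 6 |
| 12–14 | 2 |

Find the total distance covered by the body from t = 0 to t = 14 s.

Distance (not displacement) is the total path length: add the absolute areas under v-t.
0–4 s: |-8| × 4 = 32 m
4–9 s: |3| × 5 = 15 m
9–12 s: |6| × 3 = 18 m
12–14 s: |2| × 2 = 4 m
Total distance = 69 m

69 m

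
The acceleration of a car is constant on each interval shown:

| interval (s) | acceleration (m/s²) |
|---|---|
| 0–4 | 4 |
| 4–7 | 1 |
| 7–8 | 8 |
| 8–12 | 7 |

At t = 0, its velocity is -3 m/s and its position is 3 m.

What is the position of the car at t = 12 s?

On each constant-a segment, Δv = aΔt and Δx = v₀Δt + ½aΔt²; chain segment to segment.
0–4 s: v starts -3 m/s; Δx = -3·4 + ½·4·4² = 20 m; v ends 13 m/s.
4–7 s: v starts 13 m/s; Δx = 13·3 + ½·1·3² = 43.5 m; v ends 16 m/s.
7–8 s: v starts 16 m/s; Δx = 16·1 + ½·8·1² = 20 m; v ends 24 m/s.
8–12 s: v starts 24 m/s; Δx = 24·4 + ½·7·4² = 152 m; v ends 52 m/s.
x(12) = 3 + Σ Δx = 238.5 m.

238.5 m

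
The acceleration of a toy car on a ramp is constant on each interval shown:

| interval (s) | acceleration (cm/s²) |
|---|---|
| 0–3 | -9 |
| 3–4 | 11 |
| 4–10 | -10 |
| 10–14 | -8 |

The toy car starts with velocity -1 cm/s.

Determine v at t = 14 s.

-109 cm/s

Δv equals the area under the a-t graph; then v = v₀ + Δv.
0–3 s: -9 × 3 = -27 cm/s
3–4 s: 11 × 1 = 11 cm/s
4–10 s: -10 × 6 = -60 cm/s
10–14 s: -8 × 4 = -32 cm/s
Δv = -108 cm/s, so v(14) = -1 + (-108) = -109 cm/s.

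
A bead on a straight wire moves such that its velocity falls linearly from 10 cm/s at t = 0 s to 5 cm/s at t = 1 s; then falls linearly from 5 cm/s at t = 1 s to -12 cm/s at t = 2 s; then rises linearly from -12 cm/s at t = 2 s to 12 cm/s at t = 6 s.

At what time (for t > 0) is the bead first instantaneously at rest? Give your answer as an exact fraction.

t = 22/17 s

v changes sign on 1–2 s (from 5 to -12); the graph is linear there, so v = 0 at t = 1 + (-5)·(2 − 1)/(-12 − 5) = 22/17 s.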